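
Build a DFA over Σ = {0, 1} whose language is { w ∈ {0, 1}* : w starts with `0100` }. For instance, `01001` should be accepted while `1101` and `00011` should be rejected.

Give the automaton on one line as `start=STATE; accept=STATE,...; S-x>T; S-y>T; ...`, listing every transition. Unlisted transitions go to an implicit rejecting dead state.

start=q0; accept=q4; q0-0>q1; q0-1>q5; q1-0>q5; q1-1>q2; q2-0>q3; q2-1>q5; q3-0>q4; q3-1>q5; q4-0>q4; q4-1>q4; q5-0>q5; q5-1>q5

Walk along `0100` while the input agrees: from q0 take `0` to q1, and so on. Any deviation drops to the rejecting sink q5. Once q4 is reached the prefix is confirmed and every continuation is accepted.
        0   1  
>  q0   q1  q5 
   q1   q5  q2 
   q2   q3  q5 
   q3   q4  q5 
 * q4   q4  q4 
   q5   q5  q5 
(> = start, * = accepting)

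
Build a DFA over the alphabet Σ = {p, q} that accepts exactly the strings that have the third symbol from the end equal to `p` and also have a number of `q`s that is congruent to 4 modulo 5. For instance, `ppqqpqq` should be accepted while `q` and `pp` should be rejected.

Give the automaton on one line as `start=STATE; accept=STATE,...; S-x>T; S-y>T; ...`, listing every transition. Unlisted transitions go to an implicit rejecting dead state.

start=S0; accept=S8,S12,S13,S15; S0-p>S0; S0-q>S1; S1-p>S1; S1-q>S2; S2-p>S3; S2-q>S4; S3-p>S3; S3-q>S5; S4-p>S6; S4-q>S7; S5-p>S6; S5-q>S8; S6-p>S9; S6-q>S10; S7-p>S11; S7-q>S0; S8-p>S11; S8-q>S0; S9-p>S9; S9-q>S12; S10-p>S13; S10-q>S0; S11-p>S14; S11-q>S0; S12-p>S13; S12-q>S0; S13-p>S14; S13-q>S0; S14-p>S15; S14-q>S0; S15-p>S15; S15-q>S0

Build one automaton per condition and run them in lockstep. One (15 states) tracks the last 3 symbols read; the other (5 states) tracks the count of `q`s modulo 5. Each combined state is a pair, one component from each; accept when both components accept. Equivalent product states are then merged.
16 states suffice.
          p    q  
>  S0     S0   S1 
   S1     S1   S2 
   S2     S3   S4 
   S3     S3   S5 
   S4     S6   S7 
   S5     S6   S8 
   S6     S9  S10 
   S7    S11   S0 
 * S8    S11   S0 
   S9     S9  S12 
   S10   S13   S0 
   S11   S14   S0 
 * S12   S13   S0 
 * S13   S14   S0 
   S14   S15   S0 
 * S15   S15   S0 
(> = start, * = accepting)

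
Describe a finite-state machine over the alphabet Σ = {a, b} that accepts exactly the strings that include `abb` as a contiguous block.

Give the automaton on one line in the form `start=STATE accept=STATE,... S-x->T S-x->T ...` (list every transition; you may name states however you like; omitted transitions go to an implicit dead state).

Track how much of `abb` has been matched so far: state s0 is no progress, s3 is the absorbing accept state reached once `abb` has occurred. Intermediate states record partial matches; on a mismatch, fall back to the longest reusable overlap.
With 4 states:
        a   b  
>  s0   s1  s0 
   s1   s1  s2 
   s2   s1  s3 
 * s3   s3  s3 
(> = start, * = accepting)

start=s0 accept=s3 s0-a->s1 s0-b->s0 s1-a->s1 s1-b->s2 s2-a->s1 s2-b->s3 s3-a->s3 s3-b->s3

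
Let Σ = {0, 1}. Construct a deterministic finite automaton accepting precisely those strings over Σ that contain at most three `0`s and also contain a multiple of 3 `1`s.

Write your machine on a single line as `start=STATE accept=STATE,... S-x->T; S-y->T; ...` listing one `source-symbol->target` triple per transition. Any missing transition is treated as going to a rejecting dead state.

start=s0; accept=s0,s1,s3,s6; s0-0->s1; s0-1->s2; s1-0->s3; s1-1->s4; s2-0->s4; s2-1->s5; s3-0->s6; s3-1->s7; s4-0->s7; s4-1->s8; s5-0->s8; s5-1->s0; s6-0->s9; s6-1->s10; s7-0->s10; s7-1->s11; s8-0->s11; s8-1->s1; s9-0->s9; s9-1->s9; s10-0->s9; s10-1->s12; s11-0->s12; s11-1->s3; s12-0->s9; s12-1->s6

Run two small machines in parallel and take their product. One (5 states) tracks the count of `0`s, saturating at 4; the other (3 states) tracks the count of `1`s modulo 3. Each combined state is a pair, one component from each; accept when both components accept. Minimizing collapses redundant product states.
13 states suffice.
          0    1  
>* s0     s1   s2 
 * s1     s3   s4 
   s2     s4   s5 
 * s3     s6   s7 
   s4     s7   s8 
   s5     s8   s0 
 * s6     s9  s10 
   s7    s10  s11 
   s8    s11   s1 
   s9     s9   s9 
   s10    s9  s12 
   s11   s12   s3 
   s12    s9   s6 
(> = start, * = accepting)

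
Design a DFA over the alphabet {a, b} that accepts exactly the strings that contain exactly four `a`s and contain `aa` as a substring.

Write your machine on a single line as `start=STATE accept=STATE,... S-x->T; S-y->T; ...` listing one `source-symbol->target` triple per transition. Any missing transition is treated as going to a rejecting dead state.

Run two small machines in parallel and take their product. The first has 6 states tracking the count of `a`s, saturating at 5; the second has 3 states tracking whether and how much of `aa` has been seen. A product state is a pair (one from each), accepting exactly when both do.
          a    b  
>  S0     S1   S0 
   S1     S2   S3 
   S2     S4   S2 
   S3     S5   S3 
   S4     S6   S4 
   S5     S4   S7 
 * S6     S8   S6 
   S7     S9   S7 
   S8     S8   S8 
   S9     S6  S10 
   S10   S11  S10 
   S11    S8  S12 
   S12   S13  S12 
   S13    S8  S14 
   S14   S13  S14 
(> = start, * = accepting)

start=S0; accept=S6; S0-a->S1; S0-b->S0; S1-a->S2; S1-b->S3; S2-a->S4; S2-b->S2; S3-a->S5; S3-b->S3; S4-a->S6; S4-b->S4; S5-a->S4; S5-b->S7; S6-a->S8; S6-b->S6; S7-a->S9; S7-b->S7; S8-a->S8; S8-b->S8; S9-a->S6; S9-b->S10; S10-a->S11; S10-b->S10; S11-a->S8; S11-b->S12; S12-a->S13; S12-b->S12; S13-a->S8; S13-b->S14; S14-a->S13; S14-b->S14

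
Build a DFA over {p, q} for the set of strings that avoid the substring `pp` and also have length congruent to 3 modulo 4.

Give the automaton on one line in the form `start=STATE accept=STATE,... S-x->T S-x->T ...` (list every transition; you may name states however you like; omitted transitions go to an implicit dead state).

Build one automaton per condition and run them in lockstep. The first has 3 states tracking partial matches of the forbidden pattern `pp`; the second has 4 states tracking the input length modulo 4. A product state is a pair (one from each), accepting exactly when both do. After merging equivalent states the machine shrinks.
A 9-state machine:
       p  q 
>  A   B  C 
   B   D  E 
   C   F  E 
   D   D  D 
   E   G  H 
   F   D  H 
 * G   D  A 
 * H   I  A 
   I   D  C 
(> = start, * = accepting)

start=A accept=G,H A-p->B A-q->C B-p->D B-q->E C-p->F C-q->E D-p->D D-q->D E-p->G E-q->H F-p->D F-q->H G-p->D G-q->A H-p->I H-q->A I-p->D I-q->C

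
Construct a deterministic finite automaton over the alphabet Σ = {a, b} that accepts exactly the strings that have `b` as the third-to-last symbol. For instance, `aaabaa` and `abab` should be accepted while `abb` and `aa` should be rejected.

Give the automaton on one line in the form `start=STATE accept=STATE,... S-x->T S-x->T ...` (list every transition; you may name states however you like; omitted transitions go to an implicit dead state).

Because acceptance depends on a position counted from the end, the machine has to buffer the most recent 3 symbols. Make each state the string of the last up-to-3 symbols read; on input `x` shift the window left and append `x`. Accept when the buffered window has length 3 and begins with `b`.
15 states suffice.
          a    b  
>  q0     q1   q2 
   q1     q3   q4 
   q2     q5   q6 
   q3     q7   q8 
   q4     q9  q10 
   q5    q11  q12 
   q6    q13  q14 
   q7     q7   q8 
   q8     q9  q10 
   q9    q11  q12 
   q10   q13  q14 
 * q11    q7   q8 
 * q12    q9  q10 
 * q13   q11  q12 
 * q14   q13  q14 
(> = start, * = accepting)

start=q0 accept=q11,q12,q13,q14 q0-a->q1 q0-b->q2 q1-a->q3 q1-b->q4 q2-a->q5 q2-b->q6 q3-a->q7 q3-b->q8 q4-a->q9 q4-b->q10 q5-a->q11 q5-b->q12 q6-a->q13 q6-b->q14 q7-a->q7 q7-b->q8 q8-a->q9 q8-b->q10 q9-a->q11 q9-b->q12 q10-a->q13 q10-b->q14 q11-a->q7 q11-b->q8 q12-a->q9 q12-b->q10 q13-a->q11 q13-b->q12 q14-a->q13 q14-b->q14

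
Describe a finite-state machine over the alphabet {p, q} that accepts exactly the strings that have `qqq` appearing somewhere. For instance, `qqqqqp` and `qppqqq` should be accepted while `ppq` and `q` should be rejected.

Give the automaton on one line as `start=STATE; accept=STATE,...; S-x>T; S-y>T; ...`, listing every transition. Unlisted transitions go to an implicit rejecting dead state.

start=S0; accept=S3; S0-p>S0; S0-q>S1; S1-p>S0; S1-q>S2; S2-p>S0; S2-q>S3; S3-p>S3; S3-q>S3

States S0..S2 record the length of the longest prefix of `qqq` that matches the current input suffix. Reaching S3 means `qqq` has been seen, and we stay there forever. Accept from S3.
With 4 states:
        p   q  
>  S0   S0  S1 
   S1   S0  S2 
   S2   S0  S3 
 * S3   S3  S3 
(> = start, * = accepting)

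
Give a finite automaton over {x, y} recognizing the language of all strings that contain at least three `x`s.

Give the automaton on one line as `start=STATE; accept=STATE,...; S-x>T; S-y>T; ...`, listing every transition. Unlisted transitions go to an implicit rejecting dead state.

Count `x`s, saturating at 4: states S0 through S3 mean 0 through 3 `x`s seen; S4 means more than 3. Each `x` increments (capped at S4); other symbols loop. Accept from {S3, S4}.
A 5-state machine:
        x   y  
>  S0   S1  S0 
   S1   S2  S1 
   S2   S3  S2 
 * S3   S4  S3 
 * S4   S4  S4 
(> = start, * = accepting)

start=S0; accept=S3,S4; S0-x>S1; S0-y>S0; S1-x>S2; S1-y>S1; S2-x>S3; S2-y>S2; S3-x>S4; S3-y>S3; S4-x>S4; S4-y>S4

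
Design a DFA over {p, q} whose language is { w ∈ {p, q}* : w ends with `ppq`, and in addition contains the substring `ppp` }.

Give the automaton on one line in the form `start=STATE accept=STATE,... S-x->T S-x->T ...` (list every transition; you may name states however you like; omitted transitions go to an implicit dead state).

Run two small machines in parallel and take their product. One (4 states) tracks how much of the suffix `ppq` has currently been matched; the other (4 states) tracks whether and how much of `ppp` has been seen. Each combined state is a pair, one component from each; accept when both components accept. Equivalent product states are then merged.
       p  q 
>  A   B  A 
   B   C  A 
   C   D  A 
   D   D  E 
 * E   F  G 
   F   D  G 
   G   F  G 
(> = start, * = accepting)

start=A accept=E A-p->B A-q->A B-p->C B-q->A C-p->D C-q->A D-p->D D-q->E E-p->F E-q->G F-p->D F-q->G G-p->F G-q->G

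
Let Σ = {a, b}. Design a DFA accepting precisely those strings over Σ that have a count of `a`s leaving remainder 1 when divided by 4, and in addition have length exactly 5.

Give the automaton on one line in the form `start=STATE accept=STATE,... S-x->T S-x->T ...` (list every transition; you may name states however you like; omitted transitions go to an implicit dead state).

start=q0 accept=q14 q0-a->q1 q0-b->q2 q1-a->q3 q1-b->q4 q2-a->q4 q2-b->q5 q3-a->q6 q3-b->q7 q4-a->q7 q4-b->q8 q5-a->q8 q5-b->q9 q6-a->q10 q6-b->q11 q7-a->q11 q7-b->q12 q8-a->q12 q8-b->q13 q9-a->q13 q9-b->q10 q10-a->q14 q10-b->q15 q11-a->q15 q11-b->q16 q12-a->q16 q12-b->q17 q13-a->q17 q13-b->q14 q14-a->q18 q14-b->q19 q15-a->q19 q15-b->q20 q16-a->q20 q16-b->q21 q17-a->q21 q17-b->q18 q18-a->q21 q18-b->q18 q19-a->q18 q19-b->q19 q20-a->q19 q20-b->q20 q21-a->q20 q21-b->q21

Build one automaton per condition and run them in lockstep. The first has 4 states tracking the count of `a`s modulo 4; the second has 7 states tracking the input length, saturating at 6. A product state is a pair (one from each), accepting exactly when both do.
          a    b  
>  q0     q1   q2 
   q1     q3   q4 
   q2     q4   q5 
   q3     q6   q7 
   q4     q7   q8 
   q5     q8   q9 
   q6    q10  q11 
   q7    q11  q12 
   q8    q12  q13 
   q9    q13  q10 
   q10   q14  q15 
   q11   q15  q16 
   q12   q16  q17 
   q13   q17  q14 
 * q14   q18  q19 
   q15   q19  q20 
   q16   q20  q21 
   q17   q21  q18 
   q18   q21  q18 
   q19   q18  q19 
   q20   q19  q20 
   q21   q20  q21 
(> = start, * = accepting)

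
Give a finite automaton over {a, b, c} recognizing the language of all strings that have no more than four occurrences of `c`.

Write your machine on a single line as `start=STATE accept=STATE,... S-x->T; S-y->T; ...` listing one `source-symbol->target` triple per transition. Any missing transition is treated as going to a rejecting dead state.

Count `c`s, saturating at 5: states q0 through q4 mean 0 through 4 `c`s seen; q5 means more than 4. Each `c` increments (capped at q5); other symbols loop. Accept from {q0, q1, q2, q3, q4}.
With 6 states:
        a   b   c  
>* q0   q0  q0  q1 
 * q1   q1  q1  q2 
 * q2   q2  q2  q3 
 * q3   q3  q3  q4 
 * q4   q4  q4  q5 
   q5   q5  q5  q5 
(> = start, * = accepting)

start=q0; accept=q0,q1,q2,q3,q4; q0-a->q0; q0-b->q0; q0-c->q1; q1-a->q1; q1-b->q1; q1-c->q2; q2-a->q2; q2-b->q2; q2-c->q3; q3-a->q3; q3-b->q3; q3-c->q4; q4-a->q4; q4-b->q4; q4-c->q5; q5-a->q5; q5-b->q5; q5-c->q5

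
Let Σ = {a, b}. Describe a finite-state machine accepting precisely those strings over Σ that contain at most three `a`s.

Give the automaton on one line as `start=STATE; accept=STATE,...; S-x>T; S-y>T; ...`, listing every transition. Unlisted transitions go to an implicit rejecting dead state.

Only the number of `a`s matters, and only up to 4. Make a chain s0 → s1 → s2 → s3 → s4 advanced by each `a` (with s4 absorbing); every other symbol self-loops. The accepting set is {s0, s1, s2, s3}.
5 states suffice.
        a   b  
>* s0   s1  s0 
 * s1   s2  s1 
 * s2   s3  s2 
 * s3   s4  s3 
   s4   s4  s4 
(> = start, * = accepting)

start=s0; accept=s0,s1,s2,s3; s0-a>s1; s0-b>s0; s1-a>s2; s1-b>s1; s2-a>s3; s2-b>s2; s3-a>s4; s3-b>s3; s4-a>s4; s4-b>s4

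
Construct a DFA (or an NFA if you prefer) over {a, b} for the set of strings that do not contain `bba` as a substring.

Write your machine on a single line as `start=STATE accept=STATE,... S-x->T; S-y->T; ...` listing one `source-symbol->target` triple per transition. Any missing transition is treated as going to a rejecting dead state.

start=S0; accept=S0,S1,S2; S0-a->S0; S0-b->S1; S1-a->S0; S1-b->S2; S2-a->S3; S2-b->S2; S3-a->S3; S3-b->S3

This is the complement of 'contains `bba`'. Use the same substring-matching states — S0 through S3 holding how much of `bba` has just been matched — but flip the accepting set: everything except the trap S3 accepts.
With 4 states:
        a   b  
>* S0   S0  S1 
 * S1   S0  S2 
 * S2   S3  S2 
   S3   S3  S3 
(> = start, * = accepting)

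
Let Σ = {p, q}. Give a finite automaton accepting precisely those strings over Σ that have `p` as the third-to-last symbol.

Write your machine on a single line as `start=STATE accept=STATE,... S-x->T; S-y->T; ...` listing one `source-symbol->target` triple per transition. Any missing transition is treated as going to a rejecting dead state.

start=A; accept=H,I,J,K; A-p->B; A-q->C; B-p->D; B-q->E; C-p->F; C-q->G; D-p->H; D-q->I; E-p->J; E-q->K; F-p->L; F-q->M; G-p->N; G-q->O; H-p->H; H-q->I; I-p->J; I-q->K; J-p->L; J-q->M; K-p->N; K-q->O; L-p->H; L-q->I; M-p->J; M-q->K; N-p->L; N-q->M; O-p->N; O-q->O

Because acceptance depends on a position counted from the end, the machine has to buffer the most recent 3 symbols. Make each state the string of the last up-to-3 symbols read; on input `x` shift the window left and append `x`. Accept when the buffered window has length 3 and begins with `p`.
15 states suffice.
       p  q 
>  A   B  C 
   B   D  E 
   C   F  G 
   D   H  I 
   E   J  K 
   F   L  M 
   G   N  O 
 * H   H  I 
 * I   J  K 
 * J   L  M 
 * K   N  O 
   L   H  I 
   M   J  K 
   N   L  M 
   O   N  O 
(> = start, * = accepting)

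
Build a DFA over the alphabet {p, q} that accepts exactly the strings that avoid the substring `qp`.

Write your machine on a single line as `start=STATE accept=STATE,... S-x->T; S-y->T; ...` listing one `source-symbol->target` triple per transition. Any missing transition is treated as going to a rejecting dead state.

This is the complement of 'contains `qp`'. Use the same substring-matching states — A through C holding how much of `qp` has just been matched — but flip the accepting set: everything except the trap C accepts.
A 3-state machine:
       p  q 
>* A   A  B 
 * B   C  B 
   C   C  C 
(> = start, * = accepting)

start=A; accept=A,B; A-p->A; A-q->B; B-p->C; B-q->B; C-p->C; C-q->C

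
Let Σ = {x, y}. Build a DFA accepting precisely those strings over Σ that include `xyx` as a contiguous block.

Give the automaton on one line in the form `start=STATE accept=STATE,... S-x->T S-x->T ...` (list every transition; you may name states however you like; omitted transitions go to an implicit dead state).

Track how much of `xyx` has been matched so far: state A is no progress, D is the absorbing accept state reached once `xyx` has occurred. Intermediate states record partial matches; on a mismatch, fall back to the longest reusable overlap.
4 states suffice.
       x  y 
>  A   B  A 
   B   B  C 
   C   D  A 
 * D   D  D 
(> = start, * = accepting)

start=A accept=D A-x->B A-y->A B-x->B B-y->C C-x->D C-y->A D-x->D D-y->D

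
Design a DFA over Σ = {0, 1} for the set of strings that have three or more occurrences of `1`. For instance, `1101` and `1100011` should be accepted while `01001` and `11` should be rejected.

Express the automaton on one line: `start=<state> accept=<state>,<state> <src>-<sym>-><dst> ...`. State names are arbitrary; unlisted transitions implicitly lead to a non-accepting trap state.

start=S0 accept=S3,S4 S0-0->S0 S0-1->S1 S1-0->S1 S1-1->S2 S2-0->S2 S2-1->S3 S3-0->S3 S3-1->S4 S4-0->S4 S4-1->S4

Count `1`s, saturating at 4: states S0 through S3 mean 0 through 3 `1`s seen; S4 means more than 3. Each `1` increments (capped at S4); other symbols loop. Accept from {S3, S4}.
        0   1  
>  S0   S0  S1 
   S1   S1  S2 
   S2   S2  S3 
 * S3   S3  S4 
 * S4   S4  S4 
(> = start, * = accepting)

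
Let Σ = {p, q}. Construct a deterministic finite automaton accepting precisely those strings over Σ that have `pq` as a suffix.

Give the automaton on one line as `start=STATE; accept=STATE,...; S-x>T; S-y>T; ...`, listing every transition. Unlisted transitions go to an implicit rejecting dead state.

Let each state record the length of the longest suffix of the input read so far that is also a prefix of `pq`. B means the last symbol is `p`; C means the last 2 symbols are `pq`. Accept only at C, where the string currently ends in `pq`.
A 3-state machine:
       p  q 
>  A   B  A 
   B   B  C 
 * C   B  A 
(> = start, * = accepting)

start=A; accept=C; A-p>B; A-q>A; B-p>B; B-q>C; C-p>B; C-q>A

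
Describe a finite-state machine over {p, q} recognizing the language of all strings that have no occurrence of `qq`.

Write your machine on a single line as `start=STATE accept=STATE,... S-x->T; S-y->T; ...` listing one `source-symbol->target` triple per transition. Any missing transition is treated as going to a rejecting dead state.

start=A; accept=A,B; A-p->A; A-q->B; B-p->A; B-q->C; C-p->C; C-q->C

Track partial matches of the forbidden pattern `qq`. State C is a dead state reached once `qq` has occurred; every other state accepts. A means no part of `qq` is currently matched.
A 3-state machine:
       p  q 
>* A   A  B 
 * B   A  C 
   C   C  C 
(> = start, * = accepting)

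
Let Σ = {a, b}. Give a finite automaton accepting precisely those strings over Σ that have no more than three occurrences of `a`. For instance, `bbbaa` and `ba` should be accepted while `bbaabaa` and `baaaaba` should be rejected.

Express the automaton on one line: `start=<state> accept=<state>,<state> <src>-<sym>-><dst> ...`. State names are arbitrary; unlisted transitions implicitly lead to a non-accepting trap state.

Only the number of `a`s matters, and only up to 4. Make a chain S0 → S1 → S2 → S3 → S4 advanced by each `a` (with S4 absorbing); every other symbol self-loops. The accepting set is {S0, S1, S2, S3}.
        a   b  
>* S0   S1  S0 
 * S1   S2  S1 
 * S2   S3  S2 
 * S3   S4  S3 
   S4   S4  S4 
(> = start, * = accepting)

start=S0 accept=S0,S1,S2,S3 S0-a->S1 S0-b->S0 S1-a->S2 S1-b->S1 S2-a->S3 S2-b->S2 S3-a->S4 S3-b->S3 S4-a->S4 S4-b->S4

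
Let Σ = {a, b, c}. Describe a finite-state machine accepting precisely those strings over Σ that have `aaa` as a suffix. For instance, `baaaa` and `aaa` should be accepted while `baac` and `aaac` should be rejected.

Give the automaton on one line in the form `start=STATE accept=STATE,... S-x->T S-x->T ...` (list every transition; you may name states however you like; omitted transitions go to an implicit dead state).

start=s0 accept=s3 s0-a->s1 s0-b->s0 s0-c->s0 s1-a->s2 s1-b->s0 s1-c->s0 s2-a->s3 s2-b->s0 s2-c->s0 s3-a->s3 s3-b->s0 s3-c->s0

Let each state record the length of the longest suffix of the input read so far that is also a prefix of `aaa`. s1 means the last symbol is `a`; s2 means the last 2 symbols are `aa`; s3 means the last 3 symbols are `aaa`. Accept only at s3, where the string currently ends in `aaa`.
A 4-state machine:
        a   b   c  
>  s0   s1  s0  s0 
   s1   s2  s0  s0 
   s2   s3  s0  s0 
 * s3   s3  s0  s0 
(> = start, * = accepting)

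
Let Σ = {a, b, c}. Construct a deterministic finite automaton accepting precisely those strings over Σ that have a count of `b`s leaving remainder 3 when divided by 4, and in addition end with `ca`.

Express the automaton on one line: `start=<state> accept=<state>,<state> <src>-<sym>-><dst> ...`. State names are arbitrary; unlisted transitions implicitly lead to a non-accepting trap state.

Run two small machines in parallel and take their product. The first has 4 states tracking the count of `b`s modulo 4; the second has 3 states tracking how much of the suffix `ca` has currently been matched. A product state is a pair (one from each), accepting exactly when both do.
With 12 states:
          a    b    c  
>  s0     s0   s1   s2 
   s1     s1   s3   s4 
   s2     s5   s1   s2 
   s3     s3   s6   s7 
   s4     s8   s3   s4 
   s5     s0   s1   s2 
   s6     s6   s0   s9 
   s7    s10   s6   s7 
   s8     s1   s3   s4 
   s9    s11   s0   s9 
   s10    s3   s6   s7 
 * s11    s6   s0   s9 
(> = start, * = accepting)

start=s0 accept=s11 s0-a->s0 s0-b->s1 s0-c->s2 s1-a->s1 s1-b->s3 s1-c->s4 s2-a->s5 s2-b->s1 s2-c->s2 s3-a->s3 s3-b->s6 s3-c->s7 s4-a->s8 s4-b->s3 s4-c->s4 s5-a->s0 s5-b->s1 s5-c->s2 s6-a->s6 s6-b->s0 s6-c->s9 s7-a->s10 s7-b->s6 s7-c->s7 s8-a->s1 s8-b->s3 s8-c->s4 s9-a->s11 s9-b->s0 s9-c->s9 s10-a->s3 s10-b->s6 s10-c->s7 s11-a->s6 s11-b->s0 s11-c->s9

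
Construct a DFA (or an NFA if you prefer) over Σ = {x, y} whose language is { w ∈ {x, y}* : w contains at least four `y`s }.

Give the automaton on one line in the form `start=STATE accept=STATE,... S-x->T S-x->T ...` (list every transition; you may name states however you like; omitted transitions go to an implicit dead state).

Only the number of `y`s matters, and only up to 5. Make a chain q0 → q1 → q2 → q3 → q4 → q5 advanced by each `y` (with q5 absorbing); every other symbol self-loops. The accepting set is {q4, q5}.
A 6-state machine:
        x   y  
>  q0   q0  q1 
   q1   q1  q2 
   q2   q2  q3 
   q3   q3  q4 
 * q4   q4  q5 
 * q5   q5  q5 
(> = start, * = accepting)

start=q0 accept=q4,q5 q0-x->q0 q0-y->q1 q1-x->q1 q1-y->q2 q2-x->q2 q2-y->q3 q3-x->q3 q3-y->q4 q4-x->q4 q4-y->q5 q5-x->q5 q5-y->q5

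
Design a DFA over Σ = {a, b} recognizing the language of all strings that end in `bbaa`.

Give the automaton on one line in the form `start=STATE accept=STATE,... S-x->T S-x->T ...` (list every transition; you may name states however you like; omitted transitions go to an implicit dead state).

start=s0 accept=s4 s0-a->s0 s0-b->s1 s1-a->s0 s1-b->s2 s2-a->s3 s2-b->s2 s3-a->s4 s3-b->s1 s4-a->s0 s4-b->s1

Let each state record the length of the longest suffix of the input read so far that is also a prefix of `bbaa`. s1 means the last symbol is `b`; s2 means the last 2 symbols are `bb`; s3 means the last 3 symbols are `bba`; s4 means the last 4 symbols are `bbaa`. Accept only at s4, where the string currently ends in `bbaa`.
With 5 states:
        a   b  
>  s0   s0  s1 
   s1   s0  s2 
   s2   s3  s2 
   s3   s4  s1 
 * s4   s0  s1 
(> = start, * = accepting)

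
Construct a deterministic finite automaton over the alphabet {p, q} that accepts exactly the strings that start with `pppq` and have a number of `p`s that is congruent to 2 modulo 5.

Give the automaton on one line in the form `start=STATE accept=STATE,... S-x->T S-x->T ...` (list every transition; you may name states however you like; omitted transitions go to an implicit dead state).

Handle the two conditions separately and then intersect. One (6 states) tracks whether the input so far still matches the prefix `pppq`; the other (5 states) tracks the count of `p`s modulo 5. Each combined state is a pair, one component from each; accept when both components accept. After merging equivalent states the machine shrinks.
A 10-state machine:
        p   q  
>  s0   s1  s2 
   s1   s3  s2 
   s2   s2  s2 
   s3   s4  s2 
   s4   s2  s5 
   s5   s6  s5 
   s6   s7  s6 
   s7   s8  s7 
   s8   s9  s8 
 * s9   s5  s9 
(> = start, * = accepting)

start=s0 accept=s9 s0-p->s1 s0-q->s2 s1-p->s3 s1-q->s2 s2-p->s2 s2-q->s2 s3-p->s4 s3-q->s2 s4-p->s2 s4-q->s5 s5-p->s6 s5-q->s5 s6-p->s7 s6-q->s6 s7-p->s8 s7-q->s7 s8-p->s9 s8-q->s8 s9-p->s5 s9-q->s9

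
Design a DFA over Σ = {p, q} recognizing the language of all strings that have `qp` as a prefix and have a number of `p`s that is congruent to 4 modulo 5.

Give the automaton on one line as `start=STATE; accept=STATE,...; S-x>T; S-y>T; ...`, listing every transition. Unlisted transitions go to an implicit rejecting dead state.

start=S0; accept=S10; S0-p>S1; S0-q>S2; S1-p>S3; S1-q>S1; S2-p>S4; S2-q>S5; S3-p>S6; S3-q>S3; S4-p>S7; S4-q>S4; S5-p>S1; S5-q>S5; S6-p>S8; S6-q>S6; S7-p>S9; S7-q>S7; S8-p>S5; S8-q>S8; S9-p>S10; S9-q>S9; S10-p>S11; S10-q>S10; S11-p>S4; S11-q>S11

Run two small machines in parallel and take their product. One (4 states) tracks whether the input so far still matches the prefix `qp`; the other (5 states) tracks the count of `p`s modulo 5. Each combined state is a pair, one component from each; accept when both components accept.
12 states suffice.
          p    q  
>  S0     S1   S2 
   S1     S3   S1 
   S2     S4   S5 
   S3     S6   S3 
   S4     S7   S4 
   S5     S1   S5 
   S6     S8   S6 
   S7     S9   S7 
   S8     S5   S8 
   S9    S10   S9 
 * S10   S11  S10 
   S11    S4  S11 
(> = start, * = accepting)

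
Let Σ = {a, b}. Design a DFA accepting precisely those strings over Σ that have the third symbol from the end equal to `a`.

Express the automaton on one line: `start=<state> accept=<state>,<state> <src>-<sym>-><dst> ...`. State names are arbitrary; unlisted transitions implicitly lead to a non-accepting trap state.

start=s0 accept=s7,s8,s9,s10 s0-a->s1 s0-b->s2 s1-a->s3 s1-b->s4 s2-a->s5 s2-b->s6 s3-a->s7 s3-b->s8 s4-a->s9 s4-b->s10 s5-a->s11 s5-b->s12 s6-a->s13 s6-b->s14 s7-a->s7 s7-b->s8 s8-a->s9 s8-b->s10 s9-a->s11 s9-b->s12 s10-a->s13 s10-b->s14 s11-a->s7 s11-b->s8 s12-a->s9 s12-b->s10 s13-a->s11 s13-b->s12 s14-a->s13 s14-b->s14

A DFA must remember the last 3 symbols (since which symbol is third-to-last isn't known until the input ends). Use one state per possible window of the last ≤3 symbols; accept from those whose window starts with `a`.
          a    b  
>  s0     s1   s2 
   s1     s3   s4 
   s2     s5   s6 
   s3     s7   s8 
   s4     s9  s10 
   s5    s11  s12 
   s6    s13  s14 
 * s7     s7   s8 
 * s8     s9  s10 
 * s9    s11  s12 
 * s10   s13  s14 
   s11    s7   s8 
   s12    s9  s10 
   s13   s11  s12 
   s14   s13  s14 
(> = start, * = accepting)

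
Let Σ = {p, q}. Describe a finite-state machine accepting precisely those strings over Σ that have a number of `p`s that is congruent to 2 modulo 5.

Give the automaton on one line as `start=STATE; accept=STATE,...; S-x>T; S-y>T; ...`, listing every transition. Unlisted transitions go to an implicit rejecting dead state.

start=s0; accept=s2; s0-p>s1; s0-q>s0; s1-p>s2; s1-q>s1; s2-p>s3; s2-q>s2; s3-p>s4; s3-q>s3; s4-p>s0; s4-q>s4

Keep the running count of `p`s modulo 5: each `p` advances along the cycle s0 → s1 → s2 → s3 → s4 → s0 while other symbols loop. Accept at s2.
A 5-state machine:
        p   q  
>  s0   s1  s0 
   s1   s2  s1 
 * s2   s3  s2 
   s3   s4  s3 
   s4   s0  s4 
(> = start, * = accepting)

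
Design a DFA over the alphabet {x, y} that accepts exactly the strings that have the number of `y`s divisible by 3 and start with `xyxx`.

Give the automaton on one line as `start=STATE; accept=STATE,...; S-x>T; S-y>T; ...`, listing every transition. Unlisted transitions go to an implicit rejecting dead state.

start=q0; accept=q9; q0-x>q1; q0-y>q2; q1-x>q3; q1-y>q4; q2-x>q2; q2-y>q5; q3-x>q3; q3-y>q2; q4-x>q6; q4-y>q5; q5-x>q5; q5-y>q3; q6-x>q7; q6-y>q5; q7-x>q7; q7-y>q8; q8-x>q8; q8-y>q9; q9-x>q9; q9-y>q7

Handle the two conditions separately and then intersect. One (3 states) tracks the count of `y`s modulo 3; the other (6 states) tracks whether the input so far still matches the prefix `xyxx`. Each combined state is a pair, one component from each; accept when both components accept.
        x   y  
>  q0   q1  q2 
   q1   q3  q4 
   q2   q2  q5 
   q3   q3  q2 
   q4   q6  q5 
   q5   q5  q3 
   q6   q7  q5 
   q7   q7  q8 
   q8   q8  q9 
 * q9   q9  q7 
(> = start, * = accepting)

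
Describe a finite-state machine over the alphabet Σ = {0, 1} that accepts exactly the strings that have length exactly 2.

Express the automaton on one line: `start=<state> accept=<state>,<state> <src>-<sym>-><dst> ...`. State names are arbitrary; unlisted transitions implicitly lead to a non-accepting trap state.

start=A accept=C A-0->B A-1->B B-0->C B-1->C C-0->D C-1->D D-0->D D-1->D

Count input length up to 3: every symbol moves from A toward D, which means 'more than 2' and absorbs. Accept from {C}.
       0  1 
>  A   B  B 
   B   C  C 
 * C   D  D 
   D   D  D 
(> = start, * = accepting)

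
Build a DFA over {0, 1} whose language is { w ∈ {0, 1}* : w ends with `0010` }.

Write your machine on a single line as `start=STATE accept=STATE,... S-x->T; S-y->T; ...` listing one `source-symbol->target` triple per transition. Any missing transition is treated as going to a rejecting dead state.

Remember how much of `0010` the current input suffix matches. State q0 means no match yet; q1 means the last symbol is `0`; q2 means the last 2 symbols are `00`; q3 means the last 3 symbols are `001`; q4 means the last 4 symbols are `0010`. Only q4 accepts. On a mismatch, fall back to the longest proper suffix that is still a prefix of `0010`.
        0   1  
>  q0   q1  q0 
   q1   q2  q0 
   q2   q2  q3 
   q3   q4  q0 
 * q4   q2  q0 
(> = start, * = accepting)

start=q0; accept=q4; q0-0->q1; q0-1->q0; q1-0->q2; q1-1->q0; q2-0->q2; q2-1->q3; q3-0->q4; q3-1->q0; q4-0->q2; q4-1->q0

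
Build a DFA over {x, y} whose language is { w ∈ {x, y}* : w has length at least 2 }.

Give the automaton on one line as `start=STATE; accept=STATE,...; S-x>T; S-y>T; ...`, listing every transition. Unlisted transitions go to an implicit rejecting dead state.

We only need to distinguish lengths 0, 1, …, 2, and '>2'. Chain q0 → q1 → q2 → q3 on every symbol, with q3 looping. Accepting states: {q2, q3}.
With 4 states:
        x   y  
>  q0   q1  q1 
   q1   q2  q2 
 * q2   q3  q3 
 * q3   q3  q3 
(> = start, * = accepting)

start=q0; accept=q2,q3; q0-x>q1; q0-y>q1; q1-x>q2; q1-y>q2; q2-x>q3; q2-y>q3; q3-x>q3; q3-y>q3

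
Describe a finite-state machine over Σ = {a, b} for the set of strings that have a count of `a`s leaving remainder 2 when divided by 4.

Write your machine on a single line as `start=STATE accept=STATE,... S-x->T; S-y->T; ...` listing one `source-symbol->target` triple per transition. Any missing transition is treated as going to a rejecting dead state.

start=s0; accept=s2; s0-a->s1; s0-b->s0; s1-a->s2; s1-b->s1; s2-a->s3; s2-b->s2; s3-a->s0; s3-b->s3

Keep the running count of `a`s modulo 4: each `a` advances along the cycle s0 → s1 → s2 → s3 → s0 while other symbols loop. Accept at s2.
With 4 states:
        a   b  
>  s0   s1  s0 
   s1   s2  s1 
 * s2   s3  s2 
   s3   s0  s3 
(> = start, * = accepting)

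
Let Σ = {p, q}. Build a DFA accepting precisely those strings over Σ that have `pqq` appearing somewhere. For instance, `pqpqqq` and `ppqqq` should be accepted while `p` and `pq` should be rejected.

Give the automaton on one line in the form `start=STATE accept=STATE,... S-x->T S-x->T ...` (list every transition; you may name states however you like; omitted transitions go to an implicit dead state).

States S0..S2 record the length of the longest prefix of `pqq` that matches the current input suffix. Reaching S3 means `pqq` has been seen, and we stay there forever. Accept from S3.
With 4 states:
        p   q  
>  S0   S1  S0 
   S1   S1  S2 
   S2   S1  S3 
 * S3   S3  S3 
(> = start, * = accepting)

start=S0 accept=S3 S0-p->S1 S0-q->S0 S1-p->S1 S1-q->S2 S2-p->S1 S2-q->S3 S3-p->S3 S3-q->S3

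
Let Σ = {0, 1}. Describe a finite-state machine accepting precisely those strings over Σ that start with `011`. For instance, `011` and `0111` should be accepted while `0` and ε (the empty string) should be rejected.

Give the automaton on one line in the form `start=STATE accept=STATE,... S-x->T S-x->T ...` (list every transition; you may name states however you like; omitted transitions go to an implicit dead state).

Check the first 3 symbols one by one: S0 through S2 record how many have matched `011` so far; any wrong symbol goes to the dead state S4. After all 3 match we enter the accepting sink S3.
A 5-state machine:
        0   1  
>  S0   S1  S4 
   S1   S4  S2 
   S2   S4  S3 
 * S3   S3  S3 
   S4   S4  S4 
(> = start, * = accepting)

start=S0 accept=S3 S0-0->S1 S0-1->S4 S1-0->S4 S1-1->S2 S2-0->S4 S2-1->S3 S3-0->S3 S3-1->S3 S4-0->S4 S4-1->S4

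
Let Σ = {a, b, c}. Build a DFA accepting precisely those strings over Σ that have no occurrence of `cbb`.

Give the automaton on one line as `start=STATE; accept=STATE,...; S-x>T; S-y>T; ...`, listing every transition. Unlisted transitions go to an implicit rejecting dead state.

This is the complement of 'contains `cbb`'. Use the same substring-matching states — s0 through s3 holding how much of `cbb` has just been matched — but flip the accepting set: everything except the trap s3 accepts.
A 4-state machine:
        a   b   c  
>* s0   s0  s0  s1 
 * s1   s0  s2  s1 
 * s2   s0  s3  s1 
   s3   s3  s3  s3 
(> = start, * = accepting)

start=s0; accept=s0,s1,s2; s0-a>s0; s0-b>s0; s0-c>s1; s1-a>s0; s1-b>s2; s1-c>s1; s2-a>s0; s2-b>s3; s2-c>s1; s3-a>s3; s3-b>s3; s3-c>s3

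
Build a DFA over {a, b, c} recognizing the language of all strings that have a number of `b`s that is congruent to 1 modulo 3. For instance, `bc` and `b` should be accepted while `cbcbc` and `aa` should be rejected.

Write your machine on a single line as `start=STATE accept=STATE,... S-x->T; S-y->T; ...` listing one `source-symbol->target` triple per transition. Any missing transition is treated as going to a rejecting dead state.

The only thing that matters is how many `b`s have appeared, reduced mod 3. Use one state per residue: q0 for 0, …, q2 for 2. Reading `b` moves to the next residue; anything else stays put. q1 is accepting.
A 3-state machine:
        a   b   c  
>  q0   q0  q1  q0 
 * q1   q1  q2  q1 
   q2   q2  q0  q2 
(> = start, * = accepting)

start=q0; accept=q1; q0-a->q0; q0-b->q1; q0-c->q0; q1-a->q1; q1-b->q2; q1-c->q1; q2-a->q2; q2-b->q0; q2-c->q2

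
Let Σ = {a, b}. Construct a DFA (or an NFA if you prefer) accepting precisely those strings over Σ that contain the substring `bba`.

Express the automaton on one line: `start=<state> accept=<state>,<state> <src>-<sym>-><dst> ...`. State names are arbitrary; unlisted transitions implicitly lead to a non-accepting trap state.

start=S0 accept=S3 S0-a->S0 S0-b->S1 S1-a->S0 S1-b->S2 S2-a->S3 S2-b->S2 S3-a->S3 S3-b->S3

Track how much of `bba` has been matched so far: state S0 is no progress, S3 is the absorbing accept state reached once `bba` has occurred. Intermediate states record partial matches; on a mismatch, fall back to the longest reusable overlap.
        a   b  
>  S0   S0  S1 
   S1   S0  S2 
   S2   S3  S2 
 * S3   S3  S3 
(> = start, * = accepting)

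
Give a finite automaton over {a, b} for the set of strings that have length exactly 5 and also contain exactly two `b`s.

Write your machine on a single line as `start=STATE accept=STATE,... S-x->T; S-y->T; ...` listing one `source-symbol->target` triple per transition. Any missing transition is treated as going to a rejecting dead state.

start=q0; accept=q16; q0-a->q1; q0-b->q2; q1-a->q3; q1-b->q4; q2-a->q4; q2-b->q5; q3-a->q6; q3-b->q7; q4-a->q7; q4-b->q8; q5-a->q8; q5-b->q9; q6-a->q10; q6-b->q11; q7-a->q11; q7-b->q12; q8-a->q12; q8-b->q13; q9-a->q13; q9-b->q13; q10-a->q14; q10-b->q15; q11-a->q15; q11-b->q16; q12-a->q16; q12-b->q17; q13-a->q17; q13-b->q17; q14-a->q18; q14-b->q19; q15-a->q19; q15-b->q20; q16-a->q20; q16-b->q21; q17-a->q21; q17-b->q21; q18-a->q18; q18-b->q19; q19-a->q19; q19-b->q20; q20-a->q20; q20-b->q21; q21-a->q21; q21-b->q21

Run two small machines in parallel and take their product. The first has 7 states tracking the input length, saturating at 6; the second has 4 states tracking the count of `b`s, saturating at 3. A product state is a pair (one from each), accepting exactly when both do.
22 states suffice.
          a    b  
>  q0     q1   q2 
   q1     q3   q4 
   q2     q4   q5 
   q3     q6   q7 
   q4     q7   q8 
   q5     q8   q9 
   q6    q10  q11 
   q7    q11  q12 
   q8    q12  q13 
   q9    q13  q13 
   q10   q14  q15 
   q11   q15  q16 
   q12   q16  q17 
   q13   q17  q17 
   q14   q18  q19 
   q15   q19  q20 
 * q16   q20  q21 
   q17   q21  q21 
   q18   q18  q19 
   q19   q19  q20 
   q20   q20  q21 
   q21   q21  q21 
(> = start, * = accepting)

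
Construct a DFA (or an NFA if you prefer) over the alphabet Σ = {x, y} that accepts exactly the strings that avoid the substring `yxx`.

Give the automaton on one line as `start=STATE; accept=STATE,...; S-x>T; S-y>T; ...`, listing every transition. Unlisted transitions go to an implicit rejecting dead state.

start=q0; accept=q0,q1,q2; q0-x>q0; q0-y>q1; q1-x>q2; q1-y>q1; q2-x>q3; q2-y>q1; q3-x>q3; q3-y>q3

Track partial matches of the forbidden pattern `yxx`. State q3 is a dead state reached once `yxx` has occurred; every other state accepts. q0 means no part of `yxx` is currently matched.
A 4-state machine:
        x   y  
>* q0   q0  q1 
 * q1   q2  q1 
 * q2   q3  q1 
   q3   q3  q3 
(> = start, * = accepting)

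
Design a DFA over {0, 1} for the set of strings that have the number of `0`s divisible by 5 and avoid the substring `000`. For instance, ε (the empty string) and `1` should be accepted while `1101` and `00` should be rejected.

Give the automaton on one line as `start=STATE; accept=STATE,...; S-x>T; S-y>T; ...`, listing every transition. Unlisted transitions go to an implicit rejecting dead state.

start=q0; accept=q0,q13,q14; q0-0>q1; q0-1>q0; q1-0>q2; q1-1>q3; q2-0>q4; q2-1>q5; q3-0>q6; q3-1>q3; q4-0>q4; q4-1>q4; q5-0>q7; q5-1>q5; q6-0>q8; q6-1>q5; q7-0>q9; q7-1>q10; q8-0>q4; q8-1>q10; q9-0>q4; q9-1>q11; q10-0>q12; q10-1>q10; q11-0>q13; q11-1>q11; q12-0>q14; q12-1>q11; q13-0>q15; q13-1>q0; q14-0>q4; q14-1>q0; q15-0>q4; q15-1>q3

Handle the two conditions separately and then intersect. One (5 states) tracks the count of `0`s modulo 5; the other (4 states) tracks partial matches of the forbidden pattern `000`. Each combined state is a pair, one component from each; accept when both components accept. Equivalent product states are then merged.
A 16-state machine:
          0    1  
>* q0     q1   q0 
   q1     q2   q3 
   q2     q4   q5 
   q3     q6   q3 
   q4     q4   q4 
   q5     q7   q5 
   q6     q8   q5 
   q7     q9  q10 
   q8     q4  q10 
   q9     q4  q11 
   q10   q12  q10 
   q11   q13  q11 
   q12   q14  q11 
 * q13   q15   q0 
 * q14    q4   q0 
   q15    q4   q3 
(> = start, * = accepting)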